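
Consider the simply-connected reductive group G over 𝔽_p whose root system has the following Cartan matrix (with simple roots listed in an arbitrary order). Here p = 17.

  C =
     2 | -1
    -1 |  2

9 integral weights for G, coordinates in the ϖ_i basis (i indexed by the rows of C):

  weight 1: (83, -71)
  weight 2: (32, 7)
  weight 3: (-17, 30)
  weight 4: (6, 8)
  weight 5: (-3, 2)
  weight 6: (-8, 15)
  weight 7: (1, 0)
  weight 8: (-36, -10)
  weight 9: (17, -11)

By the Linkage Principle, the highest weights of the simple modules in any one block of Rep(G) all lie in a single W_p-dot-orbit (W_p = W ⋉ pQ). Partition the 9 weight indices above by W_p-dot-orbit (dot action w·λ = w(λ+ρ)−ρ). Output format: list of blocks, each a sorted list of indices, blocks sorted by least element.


A_2 Cartan matrix, 2 simple roots permuted; ρ=(1,1).

Each λ_j+ρ reduced to Ā_17; 2-tuples below use C's row order:

  λ_1 → (2, 1) · λ_2 → (7, 9) · λ_3 → (2, 1) · λ_4 → (7, 9) · λ_5 → (2, 1) · λ_6 → (7, 9) · λ_7 → (2, 1) · λ_8 → (7, 9) · λ_9 → (7, 9)

These 9 weights hit 2 W_17-dot-orbits; sizes (4, 5):

[[1, 3, 5, 7], [2, 4, 6, 8, 9]]


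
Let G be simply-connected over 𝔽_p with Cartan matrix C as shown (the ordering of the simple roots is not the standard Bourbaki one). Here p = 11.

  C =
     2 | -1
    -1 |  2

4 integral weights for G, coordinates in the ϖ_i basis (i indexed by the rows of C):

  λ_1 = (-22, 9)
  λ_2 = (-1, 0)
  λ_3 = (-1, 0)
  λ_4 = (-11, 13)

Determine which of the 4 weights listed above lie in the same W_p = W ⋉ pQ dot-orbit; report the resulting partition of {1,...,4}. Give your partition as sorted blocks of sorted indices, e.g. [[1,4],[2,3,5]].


C ↔ A_2 under row/col permutation; |W(A_2)| = 6.

Alcove-folded reps (p=11, 4 weights, presented ϖ-order):

  λ_1 → (0, 1)
  λ_2 → (0, 1)
  λ_3 → (0, 1)
  λ_4 → (7, 1)

2 distinct reps among the 4 weights ⇒ 2 W_11-linkage classes:

[[1, 2, 3], [4]]


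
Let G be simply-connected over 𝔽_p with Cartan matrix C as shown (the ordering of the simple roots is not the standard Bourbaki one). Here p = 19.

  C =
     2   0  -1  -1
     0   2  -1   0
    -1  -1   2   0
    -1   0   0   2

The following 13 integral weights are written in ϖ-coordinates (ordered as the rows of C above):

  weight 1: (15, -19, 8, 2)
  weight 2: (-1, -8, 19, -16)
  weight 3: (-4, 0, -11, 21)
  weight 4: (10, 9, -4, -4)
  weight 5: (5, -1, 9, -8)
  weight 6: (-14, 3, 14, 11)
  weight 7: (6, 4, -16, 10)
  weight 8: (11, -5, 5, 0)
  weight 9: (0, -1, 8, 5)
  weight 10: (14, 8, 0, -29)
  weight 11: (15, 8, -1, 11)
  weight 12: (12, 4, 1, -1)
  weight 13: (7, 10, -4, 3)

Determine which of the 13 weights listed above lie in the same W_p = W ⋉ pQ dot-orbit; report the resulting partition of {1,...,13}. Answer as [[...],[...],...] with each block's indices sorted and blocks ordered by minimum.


C ↔ A_4 under row/col permutation; |W(A_4)| = 120.

Each λ_j+ρ reduced to Ā_19; 4-tuples below use C's row order:

  λ_1+ρ ↦ (1, 0, 9, 6) · λ_2+ρ ↦ (12, 4, 2, 1) · λ_3+ρ ↦ (1, 0, 9, 6) · λ_4+ρ ↦ (5, 7, 3, 3) · λ_5+ρ ↦ (1, 0, 9, 6) · λ_6+ρ ↦ (12, 4, 2, 1) · λ_7+ρ ↦ (5, 7, 3, 3) · λ_8+ρ ↦ (12, 4, 2, 1) · λ_9+ρ ↦ (1, 0, 9, 6) · λ_10+ρ ↦ (1, 6, 3, 6) · λ_11+ρ ↦ (1, 0, 9, 6) · λ_12+ρ ↦ (12, 4, 2, 1) · λ_13+ρ ↦ (5, 7, 3, 3)

These 13 weights hit 4 W_19-dot-orbits; sizes (5, 4, 3, 1):

[[1, 3, 5, 9, 11], [2, 6, 8, 12], [4, 7, 13], [10]]


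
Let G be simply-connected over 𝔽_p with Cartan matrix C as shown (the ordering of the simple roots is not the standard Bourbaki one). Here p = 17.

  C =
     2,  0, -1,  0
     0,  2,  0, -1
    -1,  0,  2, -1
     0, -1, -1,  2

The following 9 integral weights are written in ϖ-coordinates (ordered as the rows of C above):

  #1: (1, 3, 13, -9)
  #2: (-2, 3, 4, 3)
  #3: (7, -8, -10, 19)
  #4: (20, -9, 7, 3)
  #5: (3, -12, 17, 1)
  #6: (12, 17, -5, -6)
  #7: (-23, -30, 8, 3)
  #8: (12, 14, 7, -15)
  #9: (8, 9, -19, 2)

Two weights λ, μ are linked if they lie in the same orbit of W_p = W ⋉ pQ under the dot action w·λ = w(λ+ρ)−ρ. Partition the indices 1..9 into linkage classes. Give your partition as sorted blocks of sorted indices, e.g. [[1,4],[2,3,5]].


Type A_4, rank 4, |W|=120; reorder rows/cols to standard.

Each λ_j+ρ reduced to Ā_17; 4-tuples below use C's row order:

  λ_1 → (2, 4, 6, 4);  λ_2 → (1, 4, 4, 4);  λ_3 → (2, 4, 6, 4);  λ_4 → (1, 4, 4, 4);  λ_5 → (2, 4, 6, 4);  λ_6 → (1, 4, 4, 4);  λ_7 → (1, 4, 4, 4);  λ_8 → (2, 4, 6, 4);  λ_9 → (2, 4, 6, 4)

Grouping the 9 weights by Ā_17-representative: 2 linkage classes.

[[1, 3, 5, 8, 9], [2, 4, 6, 7]]


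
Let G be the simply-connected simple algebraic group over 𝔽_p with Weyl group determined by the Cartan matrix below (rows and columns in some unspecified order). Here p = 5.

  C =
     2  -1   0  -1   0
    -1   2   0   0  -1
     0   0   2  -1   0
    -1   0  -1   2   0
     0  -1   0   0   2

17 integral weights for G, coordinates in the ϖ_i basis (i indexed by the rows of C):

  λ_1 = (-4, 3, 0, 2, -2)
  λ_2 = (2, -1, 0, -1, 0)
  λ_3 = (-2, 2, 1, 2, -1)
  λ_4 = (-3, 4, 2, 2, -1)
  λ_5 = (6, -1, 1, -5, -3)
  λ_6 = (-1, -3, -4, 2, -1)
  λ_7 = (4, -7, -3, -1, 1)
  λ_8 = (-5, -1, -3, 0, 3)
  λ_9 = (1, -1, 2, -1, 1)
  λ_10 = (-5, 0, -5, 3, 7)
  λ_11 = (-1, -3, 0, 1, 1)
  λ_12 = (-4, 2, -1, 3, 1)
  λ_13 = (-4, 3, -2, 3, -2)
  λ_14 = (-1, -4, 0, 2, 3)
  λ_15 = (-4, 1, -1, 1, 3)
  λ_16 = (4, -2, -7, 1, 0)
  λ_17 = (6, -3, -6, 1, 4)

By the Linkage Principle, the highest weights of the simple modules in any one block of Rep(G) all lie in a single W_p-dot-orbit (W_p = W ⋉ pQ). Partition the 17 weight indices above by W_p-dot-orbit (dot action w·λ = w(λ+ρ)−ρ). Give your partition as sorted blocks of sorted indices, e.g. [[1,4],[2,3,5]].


Root system A_5: the 5×5 matrix C matches after relabeling.

W_5-reps of the 17 weights in Ā_5 (same 5-coord order as C):

  λ_1+ρ ↦ (3, 0, 1, 0, 1)
  λ_2+ρ ↦ (3, 0, 1, 0, 1)
  λ_3+ρ ↦ (1, 0, 0, 2, 2)
  λ_4+ρ ↦ (1, 1, 0, 0, 2)
  λ_5+ρ ↦ (1, 0, 0, 2, 2)
  λ_6+ρ ↦ (2, 0, 1, 0, 0)
  λ_7+ρ ↦ (1, 1, 0, 0, 2)
  λ_8+ρ ↦ (1, 0, 0, 3, 1)
  λ_9+ρ ↦ (2, 0, 1, 0, 0)
  λ_10+ρ ↦ (0, 0, 1, 3, 1)
  λ_11+ρ ↦ (2, 0, 1, 0, 0)
  λ_12+ρ ↦ (3, 0, 1, 0, 1)
  λ_13+ρ ↦ (3, 0, 1, 0, 1)
  λ_14+ρ ↦ (3, 0, 1, 0, 1)
  λ_15+ρ ↦ (1, 1, 0, 0, 2)
  λ_16+ρ ↦ (1, 0, 0, 3, 1)
  λ_17+ρ ↦ (2, 0, 1, 0, 0)

The 17 indices split into 6 linkage classes (same alcove rep ⇔ same W_5-dot-orbit):

[[1, 2, 12, 13, 14], [3, 5], [4, 7, 15], [6, 9, 11, 17], [8, 16], [10]]


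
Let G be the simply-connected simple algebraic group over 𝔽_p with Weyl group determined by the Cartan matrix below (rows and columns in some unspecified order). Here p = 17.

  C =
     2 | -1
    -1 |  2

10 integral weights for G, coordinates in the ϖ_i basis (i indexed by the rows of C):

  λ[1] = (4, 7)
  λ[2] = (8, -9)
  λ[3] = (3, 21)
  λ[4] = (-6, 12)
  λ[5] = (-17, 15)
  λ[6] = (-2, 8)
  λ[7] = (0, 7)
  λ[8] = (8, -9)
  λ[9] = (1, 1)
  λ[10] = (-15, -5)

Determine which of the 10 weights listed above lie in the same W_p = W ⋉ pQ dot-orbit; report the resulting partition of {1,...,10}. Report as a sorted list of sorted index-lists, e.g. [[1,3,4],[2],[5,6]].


Cartan matrix: type A_2 (|W|=6); un-permuting the 2 rows.

Each λ_j+ρ reduced to Ā_17; 2-tuples below use C's row order:

  [1] (5, 8)
  [2] (1, 8)
  [3] (5, 8)
  [4] (5, 8)
  [5] (16, 0)
  [6] (1, 8)
  [7] (1, 8)
  [8] (1, 8)
  [9] (2, 2)
  [10] (3, 13)

The 10 indices split into 5 linkage classes (same alcove rep ⇔ same W_17-dot-orbit):

[[1, 3, 4], [2, 6, 7, 8], [5], [9], [10]]


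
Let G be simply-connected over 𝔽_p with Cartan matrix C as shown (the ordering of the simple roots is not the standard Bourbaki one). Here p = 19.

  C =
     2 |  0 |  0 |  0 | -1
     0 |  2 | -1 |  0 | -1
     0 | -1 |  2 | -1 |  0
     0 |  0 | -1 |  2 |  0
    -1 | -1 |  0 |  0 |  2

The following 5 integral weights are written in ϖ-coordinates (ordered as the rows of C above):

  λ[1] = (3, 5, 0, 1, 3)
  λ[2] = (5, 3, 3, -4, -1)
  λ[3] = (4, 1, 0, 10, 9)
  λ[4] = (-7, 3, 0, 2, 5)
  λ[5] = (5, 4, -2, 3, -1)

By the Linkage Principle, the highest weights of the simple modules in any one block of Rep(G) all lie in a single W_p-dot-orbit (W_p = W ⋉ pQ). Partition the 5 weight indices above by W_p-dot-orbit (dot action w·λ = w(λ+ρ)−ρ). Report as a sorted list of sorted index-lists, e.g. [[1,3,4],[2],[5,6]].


C ↔ A_5 under row/col permutation; |W(A_5)| = 720.

Each λ_j+ρ reduced to Ā_19; 5-tuples below use C's row order:

  λ_1+ρ ↦ (4, 6, 1, 2, 4);  λ_2+ρ ↦ (6, 4, 1, 3, 0);  λ_3+ρ ↦ (5, 2, 1, 1, 5);  λ_4+ρ ↦ (6, 4, 1, 3, 0);  λ_5+ρ ↦ (6, 4, 1, 3, 0)

The 5 indices split into 3 linkage classes (same alcove rep ⇔ same W_19-dot-orbit):

[[1], [2, 4, 5], [3]]


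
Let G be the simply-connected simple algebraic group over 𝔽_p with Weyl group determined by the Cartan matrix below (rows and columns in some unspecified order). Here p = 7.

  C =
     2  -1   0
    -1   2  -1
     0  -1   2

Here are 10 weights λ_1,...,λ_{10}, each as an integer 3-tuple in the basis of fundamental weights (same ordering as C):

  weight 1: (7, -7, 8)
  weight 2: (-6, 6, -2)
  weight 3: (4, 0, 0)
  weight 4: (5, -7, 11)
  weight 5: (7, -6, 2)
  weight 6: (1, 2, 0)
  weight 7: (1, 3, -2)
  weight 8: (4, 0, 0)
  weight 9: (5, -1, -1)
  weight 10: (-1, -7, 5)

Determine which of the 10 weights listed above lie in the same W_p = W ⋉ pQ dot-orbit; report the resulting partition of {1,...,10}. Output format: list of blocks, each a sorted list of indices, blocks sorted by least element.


Dynkin diagram of C (from the 4 off-diagonal −1 entries): A_3.

Folding the 10 weights λ_j+ρ into Ā_7 (reps in the given 3-coord order):

  1: (2, 3, 1);  2: (5, 1, 1);  3: (5, 1, 1);  4: (5, 1, 1);  5: (2, 3, 1);  6: (2, 3, 1);  7: (2, 3, 1);  8: (5, 1, 1);  9: (6, 0, 0);  10: (6, 0, 0)

These 10 weights hit 3 W_7-dot-orbits; sizes (4, 4, 2):

[[1, 5, 6, 7], [2, 3, 4, 8], [9, 10]]


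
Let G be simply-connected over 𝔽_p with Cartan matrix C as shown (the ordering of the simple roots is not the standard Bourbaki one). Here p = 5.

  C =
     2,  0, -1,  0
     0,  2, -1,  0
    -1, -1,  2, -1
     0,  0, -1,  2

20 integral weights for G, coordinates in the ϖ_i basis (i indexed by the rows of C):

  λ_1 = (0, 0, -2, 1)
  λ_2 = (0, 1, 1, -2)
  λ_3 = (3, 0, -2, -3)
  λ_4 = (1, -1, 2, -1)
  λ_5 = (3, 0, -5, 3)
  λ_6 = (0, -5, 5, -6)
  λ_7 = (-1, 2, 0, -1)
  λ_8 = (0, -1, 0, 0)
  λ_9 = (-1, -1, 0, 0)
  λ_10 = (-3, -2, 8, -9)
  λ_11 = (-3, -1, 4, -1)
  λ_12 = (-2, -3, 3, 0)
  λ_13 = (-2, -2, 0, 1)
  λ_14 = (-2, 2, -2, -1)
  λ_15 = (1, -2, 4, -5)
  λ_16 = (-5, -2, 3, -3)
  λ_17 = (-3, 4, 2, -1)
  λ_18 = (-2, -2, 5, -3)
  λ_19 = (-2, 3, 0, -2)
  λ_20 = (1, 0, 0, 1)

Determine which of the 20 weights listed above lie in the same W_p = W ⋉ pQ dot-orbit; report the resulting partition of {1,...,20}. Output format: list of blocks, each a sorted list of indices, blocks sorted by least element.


D_4 Cartan matrix, 4 simple roots permuted; ρ=(1,1,1,1).

W_5-reps of the 20 weights in Ā_5 (same 4-coord order as C):

  [1] (0, 0, 1, 1);  [2] (1, 2, 0, 1);  [3] (1, 2, 0, 1);  [4] (2, 0, 0, 0);  [5] (0, 3, 1, 0);  [6] (1, 0, 1, 1);  [7] (0, 3, 1, 0);  [8] (1, 0, 1, 1);  [9] (0, 0, 1, 1);  [10] (1, 0, 1, 1);  [11] (2, 0, 0, 0);  [12] (1, 2, 0, 1);  [13] (0, 0, 1, 1);  [14] (0, 0, 1, 1);  [15] (0, 1, 1, 2);  [16] (1, 2, 0, 1);  [17] (0, 1, 1, 2);  [18] (0, 0, 1, 1);  [19] (0, 3, 1, 0);  [20] (1, 0, 1, 1)

These 20 weights hit 6 W_5-dot-orbits; sizes (5, 4, 2, 3, 4, 2):

[[1, 9, 13, 14, 18], [2, 3, 12, 16], [4, 11], [5, 7, 19], [6, 8, 10, 20], [15, 17]]


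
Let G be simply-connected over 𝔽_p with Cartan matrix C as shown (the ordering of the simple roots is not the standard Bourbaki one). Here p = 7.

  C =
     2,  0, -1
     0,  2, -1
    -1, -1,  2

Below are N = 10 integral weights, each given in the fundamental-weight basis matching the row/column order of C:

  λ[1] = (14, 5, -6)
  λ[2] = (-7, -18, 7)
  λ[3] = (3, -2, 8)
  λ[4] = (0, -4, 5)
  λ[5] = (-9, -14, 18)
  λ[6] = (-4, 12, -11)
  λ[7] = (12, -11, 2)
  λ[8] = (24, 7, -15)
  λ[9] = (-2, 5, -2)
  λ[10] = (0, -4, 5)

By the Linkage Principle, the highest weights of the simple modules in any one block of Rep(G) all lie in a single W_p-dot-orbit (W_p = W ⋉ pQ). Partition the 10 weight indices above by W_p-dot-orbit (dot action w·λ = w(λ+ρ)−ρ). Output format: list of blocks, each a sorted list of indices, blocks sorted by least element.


A_3 Cartan matrix, 3 simple roots permuted; ρ=(1,1,1).

W_7-reps of the 10 weights in Ā_7 (same 3-coord order as C):

  λ_1+ρ ↦ (1, 4, 1);  λ_2+ρ ↦ (1, 4, 1);  λ_3+ρ ↦ (1, 4, 1);  λ_4+ρ ↦ (1, 3, 3);  λ_5+ρ ↦ (1, 4, 1);  λ_6+ρ ↦ (1, 3, 3);  λ_7+ρ ↦ (1, 4, 2);  λ_8+ρ ↦ (1, 4, 2);  λ_9+ρ ↦ (1, 4, 1);  λ_10+ρ ↦ (1, 3, 3)

These 10 weights hit 3 W_7-dot-orbits; sizes (5, 3, 2):

[[1, 2, 3, 5, 9], [4, 6, 10], [7, 8]]


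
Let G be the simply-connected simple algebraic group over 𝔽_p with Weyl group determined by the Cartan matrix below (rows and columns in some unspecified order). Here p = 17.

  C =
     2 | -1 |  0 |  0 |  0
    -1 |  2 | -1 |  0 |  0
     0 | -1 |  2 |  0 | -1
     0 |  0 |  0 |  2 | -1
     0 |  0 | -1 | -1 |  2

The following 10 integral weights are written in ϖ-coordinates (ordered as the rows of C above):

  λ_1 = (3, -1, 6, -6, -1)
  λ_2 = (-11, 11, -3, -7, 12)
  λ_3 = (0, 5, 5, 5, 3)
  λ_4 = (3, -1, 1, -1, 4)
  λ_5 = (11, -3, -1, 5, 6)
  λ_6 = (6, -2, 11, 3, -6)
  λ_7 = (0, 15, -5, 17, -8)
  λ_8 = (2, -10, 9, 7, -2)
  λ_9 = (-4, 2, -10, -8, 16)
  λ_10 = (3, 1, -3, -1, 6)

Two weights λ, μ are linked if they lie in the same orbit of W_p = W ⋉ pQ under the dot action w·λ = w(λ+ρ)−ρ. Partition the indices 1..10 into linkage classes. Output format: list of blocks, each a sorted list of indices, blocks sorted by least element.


Cartan matrix: type A_5 (|W|=720); un-permuting the 5 rows.

Ā_17 reps of the 10 weights (A_5, coords as presented):

  1: (4, 0, 2, 0, 5) · 2: (4, 0, 2, 0, 5) · 3: (5, 1, 6, 0, 4) · 4: (4, 0, 2, 0, 5) · 5: (4, 0, 2, 0, 5) · 6: (5, 1, 6, 0, 4) · 7: (5, 1, 6, 0, 4) · 8: (6, 3, 0, 7, 1) · 9: (6, 3, 0, 7, 1) · 10: (4, 0, 2, 0, 5)

The 10 indices split into 3 linkage classes (same alcove rep ⇔ same W_17-dot-orbit):

[[1, 2, 4, 5, 10], [3, 6, 7], [8, 9]]


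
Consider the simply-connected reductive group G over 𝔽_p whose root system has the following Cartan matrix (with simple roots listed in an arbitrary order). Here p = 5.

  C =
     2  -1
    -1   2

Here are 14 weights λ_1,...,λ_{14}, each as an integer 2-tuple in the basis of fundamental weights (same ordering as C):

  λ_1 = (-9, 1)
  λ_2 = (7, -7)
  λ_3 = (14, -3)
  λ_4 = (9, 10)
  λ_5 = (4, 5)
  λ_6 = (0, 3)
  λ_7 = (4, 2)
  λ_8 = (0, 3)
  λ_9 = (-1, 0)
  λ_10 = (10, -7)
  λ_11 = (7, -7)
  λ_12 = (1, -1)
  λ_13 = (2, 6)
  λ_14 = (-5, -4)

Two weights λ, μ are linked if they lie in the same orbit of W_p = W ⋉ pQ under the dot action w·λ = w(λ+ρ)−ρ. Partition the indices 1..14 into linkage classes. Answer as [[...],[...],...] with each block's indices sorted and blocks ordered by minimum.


A_2 Cartan matrix, 2 simple roots permuted; ρ=(1,1).

Ā_5 reps of the 14 weights (A_2, coords as presented):

  λ_1 → (1, 2)
  λ_2 → (1, 2)
  λ_3 → (2, 0)
  λ_4 → (0, 1)
  λ_5 → (0, 1)
  λ_6 → (1, 4)
  λ_7 → (2, 0)
  λ_8 → (1, 4)
  λ_9 → (0, 1)
  λ_10 → (0, 1)
  λ_11 → (1, 2)
  λ_12 → (2, 0)
  λ_13 → (2, 0)
  λ_14 → (1, 2)

Partition of {1..14} into 4 W_5-dot-orbits:

[[1, 2, 11, 14], [3, 7, 12, 13], [4, 5, 9, 10], [6, 8]]


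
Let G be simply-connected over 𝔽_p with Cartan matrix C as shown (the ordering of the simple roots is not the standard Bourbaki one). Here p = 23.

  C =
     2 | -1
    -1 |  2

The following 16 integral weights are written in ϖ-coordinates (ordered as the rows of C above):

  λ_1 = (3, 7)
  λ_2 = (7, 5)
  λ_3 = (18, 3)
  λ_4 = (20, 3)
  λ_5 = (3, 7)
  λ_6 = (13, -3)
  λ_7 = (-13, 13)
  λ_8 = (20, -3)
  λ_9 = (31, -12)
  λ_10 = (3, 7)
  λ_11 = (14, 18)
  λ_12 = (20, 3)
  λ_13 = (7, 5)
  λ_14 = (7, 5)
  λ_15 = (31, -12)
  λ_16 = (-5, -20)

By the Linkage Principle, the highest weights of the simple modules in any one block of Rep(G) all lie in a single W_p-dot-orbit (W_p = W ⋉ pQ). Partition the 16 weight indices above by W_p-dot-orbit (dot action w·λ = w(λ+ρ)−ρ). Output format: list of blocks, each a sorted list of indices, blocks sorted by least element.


C ↔ A_2 under row/col permutation; |W(A_2)| = 6.

Ā_23 reps of the 16 weights (A_2, coords as presented):

    λ_1+ρ ↦ (4, 8)
    λ_2+ρ ↦ (8, 6)
    λ_3+ρ ↦ (19, 4)
    λ_4+ρ ↦ (19, 2)
    λ_5+ρ ↦ (4, 8)
    λ_6+ρ ↦ (12, 2)
    λ_7+ρ ↦ (12, 2)
    λ_8+ρ ↦ (19, 2)
    λ_9+ρ ↦ (12, 2)
    λ_10+ρ ↦ (4, 8)
    λ_11+ρ ↦ (4, 8)
    λ_12+ρ ↦ (19, 2)
    λ_13+ρ ↦ (8, 6)
    λ_14+ρ ↦ (8, 6)
    λ_15+ρ ↦ (12, 2)
    λ_16+ρ ↦ (19, 4)

Linkage partition of the 16 weights (5 classes, p=23):

[[1, 5, 10, 11], [2, 13, 14], [3, 16], [4, 8, 12], [6, 7, 9, 15]]


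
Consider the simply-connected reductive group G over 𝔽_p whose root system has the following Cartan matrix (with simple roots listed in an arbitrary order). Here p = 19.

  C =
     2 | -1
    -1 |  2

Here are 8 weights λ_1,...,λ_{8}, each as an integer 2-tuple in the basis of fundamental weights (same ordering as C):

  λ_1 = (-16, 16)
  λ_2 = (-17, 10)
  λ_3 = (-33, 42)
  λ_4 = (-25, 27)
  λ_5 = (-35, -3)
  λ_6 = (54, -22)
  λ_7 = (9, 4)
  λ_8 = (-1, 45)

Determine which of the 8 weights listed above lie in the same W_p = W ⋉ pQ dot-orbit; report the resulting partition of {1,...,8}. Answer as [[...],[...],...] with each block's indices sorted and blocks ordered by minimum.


Dynkin diagram of C (from the 2 off-diagonal −1 entries): A_2.

Alcove-folded reps (p=19, 8 weights, presented ϖ-order):

  λ_1 → (15, 2) · λ_2 → (11, 5) · λ_3 → (5, 8) · λ_4 → (10, 5) · λ_5 → (15, 2) · λ_6 → (15, 2) · λ_7 → (10, 5) · λ_8 → (11, 0)

The 8 indices split into 5 linkage classes (same alcove rep ⇔ same W_19-dot-orbit):

[[1, 5, 6], [2], [3], [4, 7], [8]]


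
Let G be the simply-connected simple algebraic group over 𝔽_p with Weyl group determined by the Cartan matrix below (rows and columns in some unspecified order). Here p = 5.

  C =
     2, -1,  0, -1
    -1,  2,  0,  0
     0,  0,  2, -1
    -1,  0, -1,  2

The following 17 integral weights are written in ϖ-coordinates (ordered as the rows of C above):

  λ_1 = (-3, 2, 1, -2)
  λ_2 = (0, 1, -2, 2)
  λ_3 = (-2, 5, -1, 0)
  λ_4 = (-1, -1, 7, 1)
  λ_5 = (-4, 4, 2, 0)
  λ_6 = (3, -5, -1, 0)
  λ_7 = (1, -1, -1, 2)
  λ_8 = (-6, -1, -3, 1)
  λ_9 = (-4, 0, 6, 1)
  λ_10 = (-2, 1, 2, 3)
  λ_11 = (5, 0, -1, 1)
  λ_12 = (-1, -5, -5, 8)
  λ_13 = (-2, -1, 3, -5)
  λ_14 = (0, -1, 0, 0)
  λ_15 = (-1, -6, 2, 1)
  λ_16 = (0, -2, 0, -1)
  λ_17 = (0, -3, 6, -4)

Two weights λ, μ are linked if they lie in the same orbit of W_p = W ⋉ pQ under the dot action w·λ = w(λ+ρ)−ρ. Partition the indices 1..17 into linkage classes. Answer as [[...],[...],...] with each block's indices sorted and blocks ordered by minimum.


Root system A_4: the 4×4 matrix C matches after relabeling.

λ_j+ρ reflected into Ā_5 (⟨·,θ^∨⟩≤5); 4-tuples as given:

  1: (1, 0, 1, 1) · 2: (1, 1, 0, 2) · 3: (0, 4, 0, 1) · 4: (2, 0, 0, 3) · 5: (1, 1, 0, 2) · 6: (0, 4, 0, 1) · 7: (2, 0, 0, 3) · 8: (2, 0, 0, 3) · 9: (1, 0, 1, 1) · 10: (1, 1, 0, 2) · 11: (1, 0, 1, 1) · 12: (0, 4, 0, 1) · 13: (0, 4, 0, 1) · 14: (1, 0, 1, 1) · 15: (2, 0, 0, 3) · 16: (0, 1, 1, 0) · 17: (1, 0, 1, 1)

Linkage partition of the 17 weights (5 classes, p=5):

[[1, 9, 11, 14, 17], [2, 5, 10], [3, 6, 12, 13], [4, 7, 8, 15], [16]]


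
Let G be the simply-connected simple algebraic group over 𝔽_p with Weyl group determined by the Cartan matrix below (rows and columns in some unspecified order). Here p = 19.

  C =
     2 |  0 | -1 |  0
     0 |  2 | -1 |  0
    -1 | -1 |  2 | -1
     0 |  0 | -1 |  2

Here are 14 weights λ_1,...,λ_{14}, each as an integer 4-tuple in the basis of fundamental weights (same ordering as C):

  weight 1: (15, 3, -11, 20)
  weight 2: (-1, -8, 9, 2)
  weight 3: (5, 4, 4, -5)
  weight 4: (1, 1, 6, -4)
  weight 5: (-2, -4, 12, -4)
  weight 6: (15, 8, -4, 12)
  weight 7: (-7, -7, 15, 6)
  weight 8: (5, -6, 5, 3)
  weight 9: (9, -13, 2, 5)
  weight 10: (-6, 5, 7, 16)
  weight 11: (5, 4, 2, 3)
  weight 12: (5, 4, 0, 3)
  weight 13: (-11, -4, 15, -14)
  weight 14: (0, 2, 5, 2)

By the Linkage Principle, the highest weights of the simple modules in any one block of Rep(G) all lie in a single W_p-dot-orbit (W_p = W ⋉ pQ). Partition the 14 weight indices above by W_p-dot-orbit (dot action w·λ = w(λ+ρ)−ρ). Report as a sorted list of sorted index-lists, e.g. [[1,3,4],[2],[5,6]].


C ↔ D_4 under row/col permutation; |W(D_4)| = 192.

Ā_19 reps of the 14 weights (D_4, coords as presented):

  1: (2, 2, 4, 3)
  2: (0, 7, 3, 3)
  3: (6, 5, 1, 4)
  4: (2, 2, 4, 3)
  5: (1, 3, 6, 3)
  6: (0, 7, 3, 3)
  7: (2, 2, 4, 3)
  8: (6, 5, 1, 4)
  9: (1, 3, 6, 3)
  10: (6, 5, 1, 4)
  11: (6, 5, 1, 4)
  12: (6, 5, 1, 4)
  13: (0, 7, 3, 3)
  14: (1, 3, 6, 3)

The 14 indices split into 4 linkage classes (same alcove rep ⇔ same W_19-dot-orbit):

[[1, 4, 7], [2, 6, 13], [3, 8, 10, 11, 12], [5, 9, 14]]


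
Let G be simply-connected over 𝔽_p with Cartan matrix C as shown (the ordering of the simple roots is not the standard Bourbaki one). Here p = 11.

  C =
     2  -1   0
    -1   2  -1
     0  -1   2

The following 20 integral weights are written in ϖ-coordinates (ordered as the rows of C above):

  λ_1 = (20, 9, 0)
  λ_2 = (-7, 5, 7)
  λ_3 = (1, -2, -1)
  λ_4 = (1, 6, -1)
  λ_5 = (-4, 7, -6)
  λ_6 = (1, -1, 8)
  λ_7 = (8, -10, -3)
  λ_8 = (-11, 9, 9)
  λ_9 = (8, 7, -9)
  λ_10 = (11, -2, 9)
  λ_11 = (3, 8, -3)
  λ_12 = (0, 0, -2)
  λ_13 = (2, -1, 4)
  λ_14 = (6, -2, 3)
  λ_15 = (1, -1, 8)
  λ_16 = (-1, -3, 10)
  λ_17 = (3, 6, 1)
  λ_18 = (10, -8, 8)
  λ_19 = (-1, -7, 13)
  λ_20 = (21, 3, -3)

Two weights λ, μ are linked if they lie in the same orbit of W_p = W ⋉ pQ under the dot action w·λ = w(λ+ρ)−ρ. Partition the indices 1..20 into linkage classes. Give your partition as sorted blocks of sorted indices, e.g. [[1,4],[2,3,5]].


Type A_3, rank 3, |W|=24; reorder rows/cols to standard.

W_11-reps of the 20 weights in Ā_11 (same 3-coord order as C):

  1: (1, 0, 1)
  2: (3, 0, 5)
  3: (1, 0, 1)
  4: (2, 7, 0)
  5: (3, 0, 5)
  6: (2, 0, 9)
  7: (2, 0, 9)
  8: (1, 0, 1)
  9: (3, 0, 2)
  10: (1, 0, 1)
  11: (2, 7, 0)
  12: (1, 0, 1)
  13: (3, 0, 5)
  14: (6, 1, 3)
  15: (2, 0, 9)
  16: (2, 0, 9)
  17: (2, 7, 0)
  18: (2, 7, 0)
  19: (3, 0, 5)
  20: (2, 7, 0)

6 distinct reps among the 20 weights ⇒ 6 W_11-linkage classes:

[[1, 3, 8, 10, 12], [2, 5, 13, 19], [4, 11, 17, 18, 20], [6, 7, 15, 16], [9], [14]]


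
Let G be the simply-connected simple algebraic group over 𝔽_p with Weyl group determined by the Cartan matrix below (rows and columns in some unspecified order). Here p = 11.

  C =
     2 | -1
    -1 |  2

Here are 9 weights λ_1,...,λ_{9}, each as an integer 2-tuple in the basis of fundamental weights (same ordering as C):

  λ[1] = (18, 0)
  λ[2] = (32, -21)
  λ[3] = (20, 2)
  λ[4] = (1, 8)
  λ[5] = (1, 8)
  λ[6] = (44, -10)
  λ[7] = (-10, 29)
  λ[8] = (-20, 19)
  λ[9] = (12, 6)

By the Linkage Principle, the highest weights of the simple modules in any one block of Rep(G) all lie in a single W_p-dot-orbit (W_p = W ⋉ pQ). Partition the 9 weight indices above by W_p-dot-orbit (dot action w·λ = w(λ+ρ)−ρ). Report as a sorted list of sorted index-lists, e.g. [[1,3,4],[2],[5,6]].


Root system A_2: the 2×2 matrix C matches after relabeling.

W_11-reps of the 9 weights in Ā_11 (same 2-coord order as C):

  λ_1 → (2, 8) · λ_2 → (2, 9) · λ_3 → (2, 8) · λ_4 → (2, 9) · λ_5 → (2, 9) · λ_6 → (2, 8) · λ_7 → (2, 8) · λ_8 → (2, 8) · λ_9 → (2, 2)

Linkage partition of the 9 weights (3 classes, p=11):

[[1, 3, 6, 7, 8], [2, 4, 5], [9]]


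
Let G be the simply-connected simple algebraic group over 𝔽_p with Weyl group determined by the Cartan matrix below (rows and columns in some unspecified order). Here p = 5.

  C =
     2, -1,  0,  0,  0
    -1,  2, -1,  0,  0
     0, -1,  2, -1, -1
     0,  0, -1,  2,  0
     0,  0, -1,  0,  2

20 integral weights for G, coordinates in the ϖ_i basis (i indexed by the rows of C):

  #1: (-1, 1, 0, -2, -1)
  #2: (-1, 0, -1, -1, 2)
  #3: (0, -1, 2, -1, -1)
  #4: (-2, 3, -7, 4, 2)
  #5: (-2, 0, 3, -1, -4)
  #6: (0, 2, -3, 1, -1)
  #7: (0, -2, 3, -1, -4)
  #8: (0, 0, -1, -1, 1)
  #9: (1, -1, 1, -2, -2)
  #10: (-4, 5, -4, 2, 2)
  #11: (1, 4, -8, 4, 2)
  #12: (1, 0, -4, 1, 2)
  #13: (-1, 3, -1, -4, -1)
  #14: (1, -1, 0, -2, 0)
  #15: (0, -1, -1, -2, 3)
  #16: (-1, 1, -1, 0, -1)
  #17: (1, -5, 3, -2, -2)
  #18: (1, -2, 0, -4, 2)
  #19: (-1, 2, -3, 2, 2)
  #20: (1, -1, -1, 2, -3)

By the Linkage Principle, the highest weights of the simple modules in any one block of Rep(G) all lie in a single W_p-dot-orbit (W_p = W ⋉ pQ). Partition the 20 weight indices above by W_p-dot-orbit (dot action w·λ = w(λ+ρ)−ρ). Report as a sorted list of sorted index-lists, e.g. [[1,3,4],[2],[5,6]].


Type D_5, rank 5, |W|=1920; reorder rows/cols to standard.

λ_j+ρ reflected into Ā_5 (⟨·,θ^∨⟩≤5); 5-tuples as given:

  [1] (0, 2, 0, 1, 0)
  [2] (0, 1, 0, 0, 3)
  [3] (1, 1, 1, 0, 0)
  [4] (1, 1, 0, 0, 2)
  [5] (0, 1, 0, 0, 3)
  [6] (1, 1, 0, 0, 2)
  [7] (0, 1, 0, 0, 3)
  [8] (1, 1, 0, 0, 2)
  [9] (2, 0, 0, 1, 1)
  [10] (1, 1, 1, 0, 0)
  [11] (1, 1, 0, 0, 2)
  [12] (0, 2, 0, 1, 0)
  [13] (0, 1, 0, 0, 3)
  [14] (2, 0, 0, 1, 1)
  [15] (0, 1, 0, 0, 3)
  [16] (0, 2, 0, 1, 0)
  [17] (2, 0, 0, 1, 1)
  [18] (1, 1, 1, 0, 0)
  [19] (2, 0, 0, 1, 1)
  [20] (0, 2, 0, 1, 0)

The 20 indices split into 5 linkage classes (same alcove rep ⇔ same W_5-dot-orbit):

[[1, 12, 16, 20], [2, 5, 7, 13, 15], [3, 10, 18], [4, 6, 8, 11], [9, 14, 17, 19]]


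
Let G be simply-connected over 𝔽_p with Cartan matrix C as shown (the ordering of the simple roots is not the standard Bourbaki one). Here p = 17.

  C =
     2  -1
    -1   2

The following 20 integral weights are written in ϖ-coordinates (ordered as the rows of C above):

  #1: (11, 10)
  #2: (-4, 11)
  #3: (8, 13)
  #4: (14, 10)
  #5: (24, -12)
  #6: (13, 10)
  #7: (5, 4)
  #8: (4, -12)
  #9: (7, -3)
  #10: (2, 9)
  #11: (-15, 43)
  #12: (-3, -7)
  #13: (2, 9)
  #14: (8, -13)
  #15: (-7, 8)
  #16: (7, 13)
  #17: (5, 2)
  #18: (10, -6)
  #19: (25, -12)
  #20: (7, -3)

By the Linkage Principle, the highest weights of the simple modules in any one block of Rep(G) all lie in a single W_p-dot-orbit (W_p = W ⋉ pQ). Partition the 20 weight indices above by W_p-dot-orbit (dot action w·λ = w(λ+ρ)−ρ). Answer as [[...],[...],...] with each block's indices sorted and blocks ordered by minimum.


Dynkin diagram of C (from the 2 off-diagonal −1 entries): A_2.

λ_j+ρ reflected into Ā_17 (⟨·,θ^∨⟩≤17); 2-tuples as given:

  λ_1 → (6, 5);  λ_2 → (3, 9);  λ_3 → (3, 8);  λ_4 → (6, 2);  λ_5 → (6, 3);  λ_6 → (6, 3);  λ_7 → (6, 5);  λ_8 → (6, 5);  λ_9 → (6, 2);  λ_10 → (3, 10);  λ_11 → (3, 10);  λ_12 → (6, 2);  λ_13 → (3, 10);  λ_14 → (3, 9);  λ_15 → (6, 3);  λ_16 → (3, 9);  λ_17 → (6, 3);  λ_18 → (6, 5);  λ_19 → (6, 2);  λ_20 → (6, 2)

These 20 weights hit 6 W_17-dot-orbits; sizes (4, 3, 1, 5, 4, 3):

[[1, 7, 8, 18], [2, 14, 16], [3], [4, 9, 12, 19, 20], [5, 6, 15, 17], [10, 11, 13]]


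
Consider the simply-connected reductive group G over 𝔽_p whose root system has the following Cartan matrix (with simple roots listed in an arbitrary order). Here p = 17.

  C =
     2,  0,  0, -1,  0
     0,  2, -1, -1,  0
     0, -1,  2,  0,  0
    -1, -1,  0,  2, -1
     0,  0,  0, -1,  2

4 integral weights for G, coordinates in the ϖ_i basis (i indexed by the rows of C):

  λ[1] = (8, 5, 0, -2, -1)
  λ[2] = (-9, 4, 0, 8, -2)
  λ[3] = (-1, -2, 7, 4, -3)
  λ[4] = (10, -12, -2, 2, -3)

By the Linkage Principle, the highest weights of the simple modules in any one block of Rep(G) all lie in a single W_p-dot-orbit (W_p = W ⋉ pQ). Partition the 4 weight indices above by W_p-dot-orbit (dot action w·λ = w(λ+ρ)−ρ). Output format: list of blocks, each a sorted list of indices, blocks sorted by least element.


Type D_5, rank 5, |W|=1920; reorder rows/cols to standard.

Each λ_j+ρ reduced to Ā_17; 5-tuples below use C's row order:

  λ_1 → (8, 2, 1, 0, 1);  λ_2 → (8, 2, 1, 0, 1);  λ_3 → (0, 1, 7, 2, 2);  λ_4 → (8, 2, 1, 0, 1)

These 4 weights hit 2 W_17-dot-orbits; sizes (3, 1):

[[1, 2, 4], [3]]


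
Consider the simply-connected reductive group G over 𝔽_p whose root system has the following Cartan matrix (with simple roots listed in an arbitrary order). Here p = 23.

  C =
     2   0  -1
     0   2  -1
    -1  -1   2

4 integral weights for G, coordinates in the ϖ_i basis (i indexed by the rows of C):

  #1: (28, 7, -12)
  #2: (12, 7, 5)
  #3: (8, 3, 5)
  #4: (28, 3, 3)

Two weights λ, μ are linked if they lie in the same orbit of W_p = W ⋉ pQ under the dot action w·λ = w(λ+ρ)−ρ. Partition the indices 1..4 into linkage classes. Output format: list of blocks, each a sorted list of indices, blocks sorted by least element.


Cartan matrix: type A_3 (|W|=24); un-permuting the 3 rows.

λ_j+ρ reflected into Ā_23 (⟨·,θ^∨⟩≤23); 3-tuples as given:

    λ_1+ρ ↦ (12, 3, 5)
    λ_2+ρ ↦ (9, 4, 6)
    λ_3+ρ ↦ (9, 4, 6)
    λ_4+ρ ↦ (9, 4, 6)

2 distinct reps among the 4 weights ⇒ 2 W_23-linkage classes:

[[1], [2, 3, 4]]


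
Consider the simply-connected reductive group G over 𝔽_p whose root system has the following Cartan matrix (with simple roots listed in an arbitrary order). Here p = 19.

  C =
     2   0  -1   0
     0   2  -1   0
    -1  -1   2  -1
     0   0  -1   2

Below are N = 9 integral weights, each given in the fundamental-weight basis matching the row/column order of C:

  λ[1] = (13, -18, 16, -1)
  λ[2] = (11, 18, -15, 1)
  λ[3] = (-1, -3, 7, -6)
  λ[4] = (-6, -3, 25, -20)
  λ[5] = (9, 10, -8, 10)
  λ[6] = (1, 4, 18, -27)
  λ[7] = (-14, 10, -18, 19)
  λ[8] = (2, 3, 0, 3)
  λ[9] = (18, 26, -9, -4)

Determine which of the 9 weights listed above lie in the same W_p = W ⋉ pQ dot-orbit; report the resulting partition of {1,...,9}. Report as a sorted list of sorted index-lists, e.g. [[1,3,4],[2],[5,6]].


Type D_4, rank 4, |W|=192; reorder rows/cols to standard.

Alcove-folded reps (p=19, 9 weights, presented ϖ-order):

  λ_1 → (2, 5, 0, 12)
  λ_2 → (2, 5, 0, 12)
  λ_3 → (0, 2, 1, 5)
  λ_4 → (2, 5, 0, 12)
  λ_5 → (3, 4, 1, 4)
  λ_6 → (2, 5, 0, 12)
  λ_7 → (0, 2, 1, 5)
  λ_8 → (3, 4, 1, 4)
  λ_9 → (8, 0, 0, 8)

Grouping the 9 weights by Ā_19-representative: 4 linkage classes.

[[1, 2, 4, 6], [3, 7], [5, 8], [9]]


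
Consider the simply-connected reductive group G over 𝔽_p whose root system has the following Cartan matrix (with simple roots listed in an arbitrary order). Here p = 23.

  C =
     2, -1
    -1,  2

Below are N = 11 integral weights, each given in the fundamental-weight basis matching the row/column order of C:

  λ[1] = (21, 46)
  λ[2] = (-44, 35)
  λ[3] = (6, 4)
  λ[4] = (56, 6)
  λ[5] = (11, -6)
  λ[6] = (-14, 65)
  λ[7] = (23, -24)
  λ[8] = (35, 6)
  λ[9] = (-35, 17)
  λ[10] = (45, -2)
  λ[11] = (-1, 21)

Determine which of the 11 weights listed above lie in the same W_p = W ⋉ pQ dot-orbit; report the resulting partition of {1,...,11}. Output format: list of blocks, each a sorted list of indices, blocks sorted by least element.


Root system A_2: the 2×2 matrix C matches after relabeling.

W_23-reps of the 11 weights in Ā_23 (same 2-coord order as C):

  λ_1+ρ ↦ (0, 22);  λ_2+ρ ↦ (3, 13);  λ_3+ρ ↦ (7, 5);  λ_4+ρ ↦ (7, 5);  λ_5+ρ ↦ (7, 5);  λ_6+ρ ↦ (3, 13);  λ_7+ρ ↦ (0, 22);  λ_8+ρ ↦ (3, 13);  λ_9+ρ ↦ (7, 5);  λ_10+ρ ↦ (0, 22);  λ_11+ρ ↦ (0, 22)

These 11 weights hit 3 W_23-dot-orbits; sizes (4, 3, 4):

[[1, 7, 10, 11], [2, 6, 8], [3, 4, 5, 9]]


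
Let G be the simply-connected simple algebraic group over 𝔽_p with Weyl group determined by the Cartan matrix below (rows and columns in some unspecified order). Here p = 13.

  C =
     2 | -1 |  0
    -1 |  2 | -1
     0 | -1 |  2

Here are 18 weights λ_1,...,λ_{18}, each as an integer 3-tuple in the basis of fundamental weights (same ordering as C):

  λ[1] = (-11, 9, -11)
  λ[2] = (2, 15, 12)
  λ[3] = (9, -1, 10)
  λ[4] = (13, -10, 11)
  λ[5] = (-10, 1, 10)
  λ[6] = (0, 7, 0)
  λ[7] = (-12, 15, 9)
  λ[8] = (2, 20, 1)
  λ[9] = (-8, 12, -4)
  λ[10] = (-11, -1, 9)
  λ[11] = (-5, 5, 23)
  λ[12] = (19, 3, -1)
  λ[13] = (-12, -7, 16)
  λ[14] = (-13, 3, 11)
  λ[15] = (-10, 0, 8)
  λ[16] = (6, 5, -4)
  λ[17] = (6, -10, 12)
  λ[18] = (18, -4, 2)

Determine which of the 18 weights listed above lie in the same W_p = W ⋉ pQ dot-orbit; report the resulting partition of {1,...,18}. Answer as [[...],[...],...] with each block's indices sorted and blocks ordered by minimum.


Dynkin diagram of C (from the 4 off-diagonal −1 entries): A_3.

Folding the 18 weights λ_j+ρ into Ā_13 (reps in the given 3-coord order):

  λ_1 → (0, 10, 0) · λ_2 → (7, 3, 3) · λ_3 → (2, 0, 3) · λ_4 → (1, 8, 1) · λ_5 → (2, 7, 4) · λ_6 → (1, 8, 1) · λ_7 → (2, 0, 3) · λ_8 → (2, 0, 3) · λ_9 → (7, 3, 3) · λ_10 → (0, 10, 0) · λ_11 → (2, 7, 4) · λ_12 → (2, 7, 4) · λ_13 → (2, 7, 4) · λ_14 → (1, 8, 1) · λ_15 → (1, 8, 1) · λ_16 → (7, 3, 3) · λ_17 → (2, 7, 4) · λ_18 → (7, 3, 3)

Grouping the 18 weights by Ā_13-representative: 5 linkage classes.

[[1, 10], [2, 9, 16, 18], [3, 7, 8], [4, 6, 14, 15], [5, 11, 12, 13, 17]]


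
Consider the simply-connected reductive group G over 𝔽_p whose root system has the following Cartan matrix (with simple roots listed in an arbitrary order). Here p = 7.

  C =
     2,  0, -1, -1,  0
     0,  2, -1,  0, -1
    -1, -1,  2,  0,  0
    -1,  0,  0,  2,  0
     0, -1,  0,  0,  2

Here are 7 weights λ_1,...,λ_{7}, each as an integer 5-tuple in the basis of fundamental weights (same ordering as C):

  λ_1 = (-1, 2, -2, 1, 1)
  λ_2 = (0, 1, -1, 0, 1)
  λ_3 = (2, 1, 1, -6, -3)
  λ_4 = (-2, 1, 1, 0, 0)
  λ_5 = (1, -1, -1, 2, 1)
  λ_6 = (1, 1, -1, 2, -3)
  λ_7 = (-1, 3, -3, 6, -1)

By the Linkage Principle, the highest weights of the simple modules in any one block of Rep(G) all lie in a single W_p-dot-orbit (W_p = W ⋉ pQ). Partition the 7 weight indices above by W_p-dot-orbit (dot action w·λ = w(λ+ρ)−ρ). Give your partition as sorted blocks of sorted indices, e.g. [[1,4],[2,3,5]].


Cartan matrix: type A_5 (|W|=720); un-permuting the 5 rows.

Alcove-folded reps (p=7, 7 weights, presented ϖ-order):

  λ_1 → (1, 2, 0, 1, 2);  λ_2 → (1, 2, 0, 1, 2);  λ_3 → (2, 0, 0, 3, 2);  λ_4 → (1, 2, 1, 0, 1);  λ_5 → (2, 0, 0, 3, 2);  λ_6 → (2, 0, 0, 3, 2);  λ_7 → (2, 0, 0, 3, 2)

The 7 indices split into 3 linkage classes (same alcove rep ⇔ same W_7-dot-orbit):

[[1, 2], [3, 5, 6, 7], [4]]


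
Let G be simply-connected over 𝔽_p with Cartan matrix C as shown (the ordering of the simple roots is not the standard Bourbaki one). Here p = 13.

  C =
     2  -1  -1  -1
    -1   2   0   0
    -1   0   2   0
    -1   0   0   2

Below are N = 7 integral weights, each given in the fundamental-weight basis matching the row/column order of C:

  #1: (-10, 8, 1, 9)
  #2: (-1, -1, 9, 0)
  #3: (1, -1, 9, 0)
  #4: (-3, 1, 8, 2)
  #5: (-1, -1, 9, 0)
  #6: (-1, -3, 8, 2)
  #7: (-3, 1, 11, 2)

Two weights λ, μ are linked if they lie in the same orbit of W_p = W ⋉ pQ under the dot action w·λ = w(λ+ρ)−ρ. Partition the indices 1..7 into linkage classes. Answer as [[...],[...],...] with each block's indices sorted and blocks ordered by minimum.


D_4 Cartan matrix, 4 simple roots permuted; ρ=(1,1,1,1).

Alcove-folded reps (p=13, 7 weights, presented ϖ-order):

  1: (2, 0, 7, 1)
  2: (0, 0, 10, 1)
  3: (0, 0, 10, 1)
  4: (2, 0, 7, 1)
  5: (0, 0, 10, 1)
  6: (2, 0, 7, 1)
  7: (0, 0, 10, 1)

2 distinct reps among the 7 weights ⇒ 2 W_13-linkage classes:

[[1, 4, 6], [2, 3, 5, 7]]


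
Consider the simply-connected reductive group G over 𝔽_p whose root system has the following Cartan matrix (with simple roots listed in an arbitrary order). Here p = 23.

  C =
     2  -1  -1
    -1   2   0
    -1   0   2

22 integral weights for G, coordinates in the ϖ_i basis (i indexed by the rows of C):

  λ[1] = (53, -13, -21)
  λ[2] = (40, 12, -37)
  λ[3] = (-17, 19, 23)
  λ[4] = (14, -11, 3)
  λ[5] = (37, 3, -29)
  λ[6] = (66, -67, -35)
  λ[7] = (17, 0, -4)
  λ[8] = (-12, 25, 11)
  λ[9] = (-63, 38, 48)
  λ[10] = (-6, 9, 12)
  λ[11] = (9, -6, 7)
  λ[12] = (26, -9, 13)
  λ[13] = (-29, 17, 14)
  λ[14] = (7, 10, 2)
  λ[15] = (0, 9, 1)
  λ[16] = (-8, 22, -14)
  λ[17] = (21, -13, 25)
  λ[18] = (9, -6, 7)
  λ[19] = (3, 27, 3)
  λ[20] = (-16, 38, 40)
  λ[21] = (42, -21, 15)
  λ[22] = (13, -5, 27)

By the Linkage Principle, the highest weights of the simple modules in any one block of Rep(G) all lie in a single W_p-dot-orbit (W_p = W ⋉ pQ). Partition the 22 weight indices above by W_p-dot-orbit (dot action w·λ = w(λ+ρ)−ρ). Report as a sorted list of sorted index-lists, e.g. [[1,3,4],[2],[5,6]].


Dynkin diagram of C (from the 4 off-diagonal −1 entries): A_3.

W_23-reps of the 22 weights in Ā_23 (same 3-coord order as C):

    λ_1+ρ ↦ (8, 11, 3)
    λ_2+ρ ↦ (5, 5, 8)
    λ_3+ρ ↦ (15, 1, 3)
    λ_4+ρ ↦ (5, 10, 4)
    λ_5+ρ ↦ (5, 10, 4)
    λ_6+ρ ↦ (1, 10, 2)
    λ_7+ρ ↦ (15, 1, 3)
    λ_8+ρ ↦ (8, 11, 3)
    λ_9+ρ ↦ (13, 3, 7)
    λ_10+ρ ↦ (5, 5, 8)
    λ_11+ρ ↦ (5, 5, 8)
    λ_12+ρ ↦ (5, 10, 4)
    λ_13+ρ ↦ (5, 5, 8)
    λ_14+ρ ↦ (8, 11, 3)
    λ_15+ρ ↦ (1, 10, 2)
    λ_16+ρ ↦ (13, 3, 7)
    λ_17+ρ ↦ (1, 10, 2)
    λ_18+ρ ↦ (5, 5, 8)
    λ_19+ρ ↦ (5, 10, 4)
    λ_20+ρ ↦ (15, 1, 3)
    λ_21+ρ ↦ (13, 3, 7)
    λ_22+ρ ↦ (5, 10, 4)

Grouping the 22 weights by Ā_23-representative: 6 linkage classes.

[[1, 8, 14], [2, 10, 11, 13, 18], [3, 7, 20], [4, 5, 12, 19, 22], [6, 15, 17], [9, 16, 21]]


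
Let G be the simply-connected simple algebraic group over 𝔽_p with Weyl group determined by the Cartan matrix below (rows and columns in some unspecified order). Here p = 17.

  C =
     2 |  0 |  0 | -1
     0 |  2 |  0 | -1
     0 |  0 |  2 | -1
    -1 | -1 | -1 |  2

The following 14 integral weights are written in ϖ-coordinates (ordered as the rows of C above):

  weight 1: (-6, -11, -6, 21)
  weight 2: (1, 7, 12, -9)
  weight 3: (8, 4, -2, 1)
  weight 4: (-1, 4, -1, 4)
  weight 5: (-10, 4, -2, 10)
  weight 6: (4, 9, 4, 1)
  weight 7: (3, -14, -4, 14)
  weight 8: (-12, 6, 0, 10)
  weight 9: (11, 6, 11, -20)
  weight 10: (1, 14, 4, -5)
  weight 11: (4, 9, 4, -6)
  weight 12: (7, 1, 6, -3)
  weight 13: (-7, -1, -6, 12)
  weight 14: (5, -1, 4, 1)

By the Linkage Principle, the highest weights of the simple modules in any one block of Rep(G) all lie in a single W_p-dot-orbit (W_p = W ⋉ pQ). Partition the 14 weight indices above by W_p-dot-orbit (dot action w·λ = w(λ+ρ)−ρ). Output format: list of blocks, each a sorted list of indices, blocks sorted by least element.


D_4 Cartan matrix, 4 simple roots permuted; ρ=(1,1,1,1).

Alcove-folded reps (p=17, 14 weights, presented ϖ-order):

  λ_1+ρ ↦ (0, 5, 0, 5);  λ_2+ρ ↦ (6, 0, 5, 2);  λ_3+ρ ↦ (9, 5, 1, 1);  λ_4+ρ ↦ (0, 5, 0, 5);  λ_5+ρ ↦ (9, 5, 1, 1);  λ_6+ρ ↦ (0, 5, 0, 5);  λ_7+ρ ↦ (2, 11, 1, 1);  λ_8+ρ ↦ (9, 5, 1, 1);  λ_9+ρ ↦ (0, 5, 0, 5);  λ_10+ρ ↦ (2, 11, 1, 1);  λ_11+ρ ↦ (0, 5, 0, 5);  λ_12+ρ ↦ (6, 0, 5, 2);  λ_13+ρ ↦ (6, 0, 5, 2);  λ_14+ρ ↦ (6, 0, 5, 2)

4 distinct reps among the 14 weights ⇒ 4 W_17-linkage classes:

[[1, 4, 6, 9, 11], [2, 12, 13, 14], [3, 5, 8], [7, 10]]
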